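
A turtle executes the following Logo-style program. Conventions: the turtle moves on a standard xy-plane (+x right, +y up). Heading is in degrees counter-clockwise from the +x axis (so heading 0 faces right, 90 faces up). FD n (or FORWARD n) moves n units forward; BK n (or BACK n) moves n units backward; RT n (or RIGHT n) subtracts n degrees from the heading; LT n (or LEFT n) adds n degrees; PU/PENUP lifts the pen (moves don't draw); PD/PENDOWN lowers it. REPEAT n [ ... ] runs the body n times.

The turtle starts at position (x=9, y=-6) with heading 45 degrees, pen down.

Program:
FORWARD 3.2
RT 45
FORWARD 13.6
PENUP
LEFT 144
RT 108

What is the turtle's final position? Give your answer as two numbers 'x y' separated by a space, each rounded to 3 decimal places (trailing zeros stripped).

Executing turtle program step by step:
Start: pos=(9,-6), heading=45, pen down
FD 3.2: (9,-6) -> (11.263,-3.737) [heading=45, draw]
RT 45: heading 45 -> 0
FD 13.6: (11.263,-3.737) -> (24.863,-3.737) [heading=0, draw]
PU: pen up
LT 144: heading 0 -> 144
RT 108: heading 144 -> 36
Final: pos=(24.863,-3.737), heading=36, 2 segment(s) drawn

Answer: 24.863 -3.737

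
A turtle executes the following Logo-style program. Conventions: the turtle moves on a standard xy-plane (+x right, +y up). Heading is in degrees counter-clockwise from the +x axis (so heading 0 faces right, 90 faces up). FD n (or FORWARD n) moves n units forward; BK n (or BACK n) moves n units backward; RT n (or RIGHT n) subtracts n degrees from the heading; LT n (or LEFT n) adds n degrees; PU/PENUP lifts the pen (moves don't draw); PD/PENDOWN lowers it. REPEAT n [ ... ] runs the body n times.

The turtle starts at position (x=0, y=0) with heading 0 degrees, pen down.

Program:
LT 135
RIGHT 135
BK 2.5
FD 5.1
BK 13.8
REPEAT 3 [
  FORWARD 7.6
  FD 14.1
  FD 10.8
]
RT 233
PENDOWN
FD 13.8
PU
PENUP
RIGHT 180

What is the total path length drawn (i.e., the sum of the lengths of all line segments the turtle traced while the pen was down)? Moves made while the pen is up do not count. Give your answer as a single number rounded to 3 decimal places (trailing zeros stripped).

Answer: 132.7

Derivation:
Executing turtle program step by step:
Start: pos=(0,0), heading=0, pen down
LT 135: heading 0 -> 135
RT 135: heading 135 -> 0
BK 2.5: (0,0) -> (-2.5,0) [heading=0, draw]
FD 5.1: (-2.5,0) -> (2.6,0) [heading=0, draw]
BK 13.8: (2.6,0) -> (-11.2,0) [heading=0, draw]
REPEAT 3 [
  -- iteration 1/3 --
  FD 7.6: (-11.2,0) -> (-3.6,0) [heading=0, draw]
  FD 14.1: (-3.6,0) -> (10.5,0) [heading=0, draw]
  FD 10.8: (10.5,0) -> (21.3,0) [heading=0, draw]
  -- iteration 2/3 --
  FD 7.6: (21.3,0) -> (28.9,0) [heading=0, draw]
  FD 14.1: (28.9,0) -> (43,0) [heading=0, draw]
  FD 10.8: (43,0) -> (53.8,0) [heading=0, draw]
  -- iteration 3/3 --
  FD 7.6: (53.8,0) -> (61.4,0) [heading=0, draw]
  FD 14.1: (61.4,0) -> (75.5,0) [heading=0, draw]
  FD 10.8: (75.5,0) -> (86.3,0) [heading=0, draw]
]
RT 233: heading 0 -> 127
PD: pen down
FD 13.8: (86.3,0) -> (77.995,11.021) [heading=127, draw]
PU: pen up
PU: pen up
RT 180: heading 127 -> 307
Final: pos=(77.995,11.021), heading=307, 13 segment(s) drawn

Segment lengths:
  seg 1: (0,0) -> (-2.5,0), length = 2.5
  seg 2: (-2.5,0) -> (2.6,0), length = 5.1
  seg 3: (2.6,0) -> (-11.2,0), length = 13.8
  seg 4: (-11.2,0) -> (-3.6,0), length = 7.6
  seg 5: (-3.6,0) -> (10.5,0), length = 14.1
  seg 6: (10.5,0) -> (21.3,0), length = 10.8
  seg 7: (21.3,0) -> (28.9,0), length = 7.6
  seg 8: (28.9,0) -> (43,0), length = 14.1
  seg 9: (43,0) -> (53.8,0), length = 10.8
  seg 10: (53.8,0) -> (61.4,0), length = 7.6
  seg 11: (61.4,0) -> (75.5,0), length = 14.1
  seg 12: (75.5,0) -> (86.3,0), length = 10.8
  seg 13: (86.3,0) -> (77.995,11.021), length = 13.8
Total = 132.7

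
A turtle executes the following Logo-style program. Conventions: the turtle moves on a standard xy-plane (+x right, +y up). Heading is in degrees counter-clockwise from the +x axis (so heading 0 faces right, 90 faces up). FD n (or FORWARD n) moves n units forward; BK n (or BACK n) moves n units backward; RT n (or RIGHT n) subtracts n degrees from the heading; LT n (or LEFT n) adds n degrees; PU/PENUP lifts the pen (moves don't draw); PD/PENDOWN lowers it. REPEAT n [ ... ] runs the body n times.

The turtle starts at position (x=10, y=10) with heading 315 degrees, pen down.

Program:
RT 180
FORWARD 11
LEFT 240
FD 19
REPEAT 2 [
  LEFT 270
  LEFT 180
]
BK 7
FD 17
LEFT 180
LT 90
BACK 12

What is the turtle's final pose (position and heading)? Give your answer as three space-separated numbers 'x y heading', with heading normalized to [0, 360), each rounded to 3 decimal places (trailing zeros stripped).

Executing turtle program step by step:
Start: pos=(10,10), heading=315, pen down
RT 180: heading 315 -> 135
FD 11: (10,10) -> (2.222,17.778) [heading=135, draw]
LT 240: heading 135 -> 15
FD 19: (2.222,17.778) -> (20.574,22.696) [heading=15, draw]
REPEAT 2 [
  -- iteration 1/2 --
  LT 270: heading 15 -> 285
  LT 180: heading 285 -> 105
  -- iteration 2/2 --
  LT 270: heading 105 -> 15
  LT 180: heading 15 -> 195
]
BK 7: (20.574,22.696) -> (27.336,24.507) [heading=195, draw]
FD 17: (27.336,24.507) -> (10.915,20.108) [heading=195, draw]
LT 180: heading 195 -> 15
LT 90: heading 15 -> 105
BK 12: (10.915,20.108) -> (14.021,8.516) [heading=105, draw]
Final: pos=(14.021,8.516), heading=105, 5 segment(s) drawn

Answer: 14.021 8.516 105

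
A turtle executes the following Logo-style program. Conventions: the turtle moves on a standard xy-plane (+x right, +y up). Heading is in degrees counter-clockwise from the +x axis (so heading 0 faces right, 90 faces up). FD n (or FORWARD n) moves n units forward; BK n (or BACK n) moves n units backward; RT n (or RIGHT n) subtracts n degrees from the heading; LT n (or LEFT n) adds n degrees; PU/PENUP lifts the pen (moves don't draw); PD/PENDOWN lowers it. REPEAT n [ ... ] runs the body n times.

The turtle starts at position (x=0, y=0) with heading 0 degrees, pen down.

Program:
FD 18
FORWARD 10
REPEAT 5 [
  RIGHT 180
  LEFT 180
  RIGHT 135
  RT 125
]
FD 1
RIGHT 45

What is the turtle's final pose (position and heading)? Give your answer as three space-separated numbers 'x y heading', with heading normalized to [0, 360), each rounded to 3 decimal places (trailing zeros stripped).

Executing turtle program step by step:
Start: pos=(0,0), heading=0, pen down
FD 18: (0,0) -> (18,0) [heading=0, draw]
FD 10: (18,0) -> (28,0) [heading=0, draw]
REPEAT 5 [
  -- iteration 1/5 --
  RT 180: heading 0 -> 180
  LT 180: heading 180 -> 0
  RT 135: heading 0 -> 225
  RT 125: heading 225 -> 100
  -- iteration 2/5 --
  RT 180: heading 100 -> 280
  LT 180: heading 280 -> 100
  RT 135: heading 100 -> 325
  RT 125: heading 325 -> 200
  -- iteration 3/5 --
  RT 180: heading 200 -> 20
  LT 180: heading 20 -> 200
  RT 135: heading 200 -> 65
  RT 125: heading 65 -> 300
  -- iteration 4/5 --
  RT 180: heading 300 -> 120
  LT 180: heading 120 -> 300
  RT 135: heading 300 -> 165
  RT 125: heading 165 -> 40
  -- iteration 5/5 --
  RT 180: heading 40 -> 220
  LT 180: heading 220 -> 40
  RT 135: heading 40 -> 265
  RT 125: heading 265 -> 140
]
FD 1: (28,0) -> (27.234,0.643) [heading=140, draw]
RT 45: heading 140 -> 95
Final: pos=(27.234,0.643), heading=95, 3 segment(s) drawn

Answer: 27.234 0.643 95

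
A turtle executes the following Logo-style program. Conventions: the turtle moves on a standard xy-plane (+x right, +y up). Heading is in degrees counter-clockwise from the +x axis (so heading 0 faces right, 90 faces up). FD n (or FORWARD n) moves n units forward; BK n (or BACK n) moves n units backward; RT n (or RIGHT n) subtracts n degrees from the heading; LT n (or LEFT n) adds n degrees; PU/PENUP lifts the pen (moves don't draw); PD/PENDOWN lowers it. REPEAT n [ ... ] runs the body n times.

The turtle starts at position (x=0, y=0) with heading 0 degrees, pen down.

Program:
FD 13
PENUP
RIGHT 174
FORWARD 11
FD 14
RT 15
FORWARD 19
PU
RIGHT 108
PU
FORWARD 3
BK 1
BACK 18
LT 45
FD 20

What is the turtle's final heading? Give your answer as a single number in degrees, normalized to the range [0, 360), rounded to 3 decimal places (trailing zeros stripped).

Executing turtle program step by step:
Start: pos=(0,0), heading=0, pen down
FD 13: (0,0) -> (13,0) [heading=0, draw]
PU: pen up
RT 174: heading 0 -> 186
FD 11: (13,0) -> (2.06,-1.15) [heading=186, move]
FD 14: (2.06,-1.15) -> (-11.863,-2.613) [heading=186, move]
RT 15: heading 186 -> 171
FD 19: (-11.863,-2.613) -> (-30.629,0.359) [heading=171, move]
PU: pen up
RT 108: heading 171 -> 63
PU: pen up
FD 3: (-30.629,0.359) -> (-29.267,3.032) [heading=63, move]
BK 1: (-29.267,3.032) -> (-29.721,2.141) [heading=63, move]
BK 18: (-29.721,2.141) -> (-37.893,-13.897) [heading=63, move]
LT 45: heading 63 -> 108
FD 20: (-37.893,-13.897) -> (-44.073,5.124) [heading=108, move]
Final: pos=(-44.073,5.124), heading=108, 1 segment(s) drawn

Answer: 108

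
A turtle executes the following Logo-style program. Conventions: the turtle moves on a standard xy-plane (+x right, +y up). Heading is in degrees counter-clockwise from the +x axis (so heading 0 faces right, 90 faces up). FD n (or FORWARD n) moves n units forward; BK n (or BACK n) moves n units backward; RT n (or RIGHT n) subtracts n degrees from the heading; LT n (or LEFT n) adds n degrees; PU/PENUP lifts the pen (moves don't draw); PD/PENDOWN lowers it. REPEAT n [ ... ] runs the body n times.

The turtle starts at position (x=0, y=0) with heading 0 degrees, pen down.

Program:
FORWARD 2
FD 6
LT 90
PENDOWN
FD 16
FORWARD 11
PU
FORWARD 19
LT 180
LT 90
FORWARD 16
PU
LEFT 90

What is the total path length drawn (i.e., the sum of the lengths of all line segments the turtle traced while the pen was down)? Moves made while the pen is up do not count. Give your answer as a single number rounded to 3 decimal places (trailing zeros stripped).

Answer: 35

Derivation:
Executing turtle program step by step:
Start: pos=(0,0), heading=0, pen down
FD 2: (0,0) -> (2,0) [heading=0, draw]
FD 6: (2,0) -> (8,0) [heading=0, draw]
LT 90: heading 0 -> 90
PD: pen down
FD 16: (8,0) -> (8,16) [heading=90, draw]
FD 11: (8,16) -> (8,27) [heading=90, draw]
PU: pen up
FD 19: (8,27) -> (8,46) [heading=90, move]
LT 180: heading 90 -> 270
LT 90: heading 270 -> 0
FD 16: (8,46) -> (24,46) [heading=0, move]
PU: pen up
LT 90: heading 0 -> 90
Final: pos=(24,46), heading=90, 4 segment(s) drawn

Segment lengths:
  seg 1: (0,0) -> (2,0), length = 2
  seg 2: (2,0) -> (8,0), length = 6
  seg 3: (8,0) -> (8,16), length = 16
  seg 4: (8,16) -> (8,27), length = 11
Total = 35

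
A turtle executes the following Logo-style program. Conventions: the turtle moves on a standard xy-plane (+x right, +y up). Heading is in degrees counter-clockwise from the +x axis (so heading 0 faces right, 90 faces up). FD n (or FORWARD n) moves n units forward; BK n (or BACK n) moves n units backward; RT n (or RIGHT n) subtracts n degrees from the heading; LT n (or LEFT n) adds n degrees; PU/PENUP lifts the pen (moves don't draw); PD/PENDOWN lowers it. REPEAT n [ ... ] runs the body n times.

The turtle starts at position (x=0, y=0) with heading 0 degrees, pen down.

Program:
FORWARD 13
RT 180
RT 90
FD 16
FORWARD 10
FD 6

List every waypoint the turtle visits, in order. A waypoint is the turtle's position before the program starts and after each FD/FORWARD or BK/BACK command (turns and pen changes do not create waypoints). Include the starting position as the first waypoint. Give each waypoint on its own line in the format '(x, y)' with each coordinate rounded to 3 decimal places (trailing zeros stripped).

Executing turtle program step by step:
Start: pos=(0,0), heading=0, pen down
FD 13: (0,0) -> (13,0) [heading=0, draw]
RT 180: heading 0 -> 180
RT 90: heading 180 -> 90
FD 16: (13,0) -> (13,16) [heading=90, draw]
FD 10: (13,16) -> (13,26) [heading=90, draw]
FD 6: (13,26) -> (13,32) [heading=90, draw]
Final: pos=(13,32), heading=90, 4 segment(s) drawn
Waypoints (5 total):
(0, 0)
(13, 0)
(13, 16)
(13, 26)
(13, 32)

Answer: (0, 0)
(13, 0)
(13, 16)
(13, 26)
(13, 32)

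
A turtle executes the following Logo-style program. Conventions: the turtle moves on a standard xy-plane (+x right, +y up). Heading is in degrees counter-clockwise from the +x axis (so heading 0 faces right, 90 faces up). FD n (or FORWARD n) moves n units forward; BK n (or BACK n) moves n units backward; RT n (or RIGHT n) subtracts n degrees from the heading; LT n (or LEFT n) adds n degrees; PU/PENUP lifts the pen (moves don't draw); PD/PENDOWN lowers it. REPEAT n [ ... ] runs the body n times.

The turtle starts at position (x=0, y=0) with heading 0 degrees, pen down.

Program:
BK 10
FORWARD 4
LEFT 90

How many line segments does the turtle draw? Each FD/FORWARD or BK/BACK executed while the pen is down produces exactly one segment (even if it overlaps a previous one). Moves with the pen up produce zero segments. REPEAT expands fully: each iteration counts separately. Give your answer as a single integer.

Executing turtle program step by step:
Start: pos=(0,0), heading=0, pen down
BK 10: (0,0) -> (-10,0) [heading=0, draw]
FD 4: (-10,0) -> (-6,0) [heading=0, draw]
LT 90: heading 0 -> 90
Final: pos=(-6,0), heading=90, 2 segment(s) drawn
Segments drawn: 2

Answer: 2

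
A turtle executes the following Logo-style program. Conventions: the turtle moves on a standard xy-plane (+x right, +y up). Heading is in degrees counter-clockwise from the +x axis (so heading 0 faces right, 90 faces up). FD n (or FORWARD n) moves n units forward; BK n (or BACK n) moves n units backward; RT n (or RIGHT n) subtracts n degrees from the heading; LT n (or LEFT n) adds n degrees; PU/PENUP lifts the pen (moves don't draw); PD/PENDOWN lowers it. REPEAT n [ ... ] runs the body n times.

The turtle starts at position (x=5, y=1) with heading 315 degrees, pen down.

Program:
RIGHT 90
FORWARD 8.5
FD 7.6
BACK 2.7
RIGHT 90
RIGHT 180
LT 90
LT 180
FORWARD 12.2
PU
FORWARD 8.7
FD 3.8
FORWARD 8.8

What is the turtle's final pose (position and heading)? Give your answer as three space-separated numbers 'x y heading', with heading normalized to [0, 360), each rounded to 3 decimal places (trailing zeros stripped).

Executing turtle program step by step:
Start: pos=(5,1), heading=315, pen down
RT 90: heading 315 -> 225
FD 8.5: (5,1) -> (-1.01,-5.01) [heading=225, draw]
FD 7.6: (-1.01,-5.01) -> (-6.384,-10.384) [heading=225, draw]
BK 2.7: (-6.384,-10.384) -> (-4.475,-8.475) [heading=225, draw]
RT 90: heading 225 -> 135
RT 180: heading 135 -> 315
LT 90: heading 315 -> 45
LT 180: heading 45 -> 225
FD 12.2: (-4.475,-8.475) -> (-13.102,-17.102) [heading=225, draw]
PU: pen up
FD 8.7: (-13.102,-17.102) -> (-19.254,-23.254) [heading=225, move]
FD 3.8: (-19.254,-23.254) -> (-21.941,-25.941) [heading=225, move]
FD 8.8: (-21.941,-25.941) -> (-28.163,-32.163) [heading=225, move]
Final: pos=(-28.163,-32.163), heading=225, 4 segment(s) drawn

Answer: -28.163 -32.163 225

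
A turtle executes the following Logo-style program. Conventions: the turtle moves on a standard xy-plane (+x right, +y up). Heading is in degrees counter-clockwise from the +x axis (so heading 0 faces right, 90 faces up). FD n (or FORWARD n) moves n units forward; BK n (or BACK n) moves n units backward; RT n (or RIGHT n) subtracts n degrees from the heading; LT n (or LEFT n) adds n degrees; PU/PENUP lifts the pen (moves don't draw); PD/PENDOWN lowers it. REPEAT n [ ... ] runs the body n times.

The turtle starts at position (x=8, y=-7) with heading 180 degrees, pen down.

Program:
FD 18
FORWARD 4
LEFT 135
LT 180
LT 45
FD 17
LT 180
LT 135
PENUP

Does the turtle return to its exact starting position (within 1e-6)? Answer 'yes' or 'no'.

Executing turtle program step by step:
Start: pos=(8,-7), heading=180, pen down
FD 18: (8,-7) -> (-10,-7) [heading=180, draw]
FD 4: (-10,-7) -> (-14,-7) [heading=180, draw]
LT 135: heading 180 -> 315
LT 180: heading 315 -> 135
LT 45: heading 135 -> 180
FD 17: (-14,-7) -> (-31,-7) [heading=180, draw]
LT 180: heading 180 -> 0
LT 135: heading 0 -> 135
PU: pen up
Final: pos=(-31,-7), heading=135, 3 segment(s) drawn

Start position: (8, -7)
Final position: (-31, -7)
Distance = 39; >= 1e-6 -> NOT closed

Answer: no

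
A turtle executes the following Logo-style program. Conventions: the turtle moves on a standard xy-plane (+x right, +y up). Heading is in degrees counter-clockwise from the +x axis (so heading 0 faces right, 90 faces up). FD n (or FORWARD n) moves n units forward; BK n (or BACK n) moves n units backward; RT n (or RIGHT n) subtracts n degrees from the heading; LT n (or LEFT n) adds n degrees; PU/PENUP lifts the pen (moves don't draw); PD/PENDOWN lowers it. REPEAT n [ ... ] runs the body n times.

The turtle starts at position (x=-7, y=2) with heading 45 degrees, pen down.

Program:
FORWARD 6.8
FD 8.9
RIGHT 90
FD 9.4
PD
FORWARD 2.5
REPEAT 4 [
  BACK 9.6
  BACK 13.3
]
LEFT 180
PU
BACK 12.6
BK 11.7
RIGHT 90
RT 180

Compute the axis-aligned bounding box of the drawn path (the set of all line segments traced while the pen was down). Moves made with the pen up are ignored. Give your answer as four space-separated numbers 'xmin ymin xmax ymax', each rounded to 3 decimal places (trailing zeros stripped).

Executing turtle program step by step:
Start: pos=(-7,2), heading=45, pen down
FD 6.8: (-7,2) -> (-2.192,6.808) [heading=45, draw]
FD 8.9: (-2.192,6.808) -> (4.102,13.102) [heading=45, draw]
RT 90: heading 45 -> 315
FD 9.4: (4.102,13.102) -> (10.748,6.455) [heading=315, draw]
PD: pen down
FD 2.5: (10.748,6.455) -> (12.516,4.687) [heading=315, draw]
REPEAT 4 [
  -- iteration 1/4 --
  BK 9.6: (12.516,4.687) -> (5.728,11.475) [heading=315, draw]
  BK 13.3: (5.728,11.475) -> (-3.677,20.88) [heading=315, draw]
  -- iteration 2/4 --
  BK 9.6: (-3.677,20.88) -> (-10.465,27.668) [heading=315, draw]
  BK 13.3: (-10.465,27.668) -> (-19.869,37.072) [heading=315, draw]
  -- iteration 3/4 --
  BK 9.6: (-19.869,37.072) -> (-26.658,43.861) [heading=315, draw]
  BK 13.3: (-26.658,43.861) -> (-36.062,53.265) [heading=315, draw]
  -- iteration 4/4 --
  BK 9.6: (-36.062,53.265) -> (-42.85,60.053) [heading=315, draw]
  BK 13.3: (-42.85,60.053) -> (-52.255,69.458) [heading=315, draw]
]
LT 180: heading 315 -> 135
PU: pen up
BK 12.6: (-52.255,69.458) -> (-43.345,60.548) [heading=135, move]
BK 11.7: (-43.345,60.548) -> (-35.072,52.275) [heading=135, move]
RT 90: heading 135 -> 45
RT 180: heading 45 -> 225
Final: pos=(-35.072,52.275), heading=225, 12 segment(s) drawn

Segment endpoints: x in {-52.255, -42.85, -36.062, -26.658, -19.869, -10.465, -7, -3.677, -2.192, 4.102, 5.728, 10.748, 12.516}, y in {2, 4.687, 6.455, 6.808, 11.475, 13.102, 20.88, 27.668, 37.072, 43.861, 53.265, 60.053, 69.458}
xmin=-52.255, ymin=2, xmax=12.516, ymax=69.458

Answer: -52.255 2 12.516 69.458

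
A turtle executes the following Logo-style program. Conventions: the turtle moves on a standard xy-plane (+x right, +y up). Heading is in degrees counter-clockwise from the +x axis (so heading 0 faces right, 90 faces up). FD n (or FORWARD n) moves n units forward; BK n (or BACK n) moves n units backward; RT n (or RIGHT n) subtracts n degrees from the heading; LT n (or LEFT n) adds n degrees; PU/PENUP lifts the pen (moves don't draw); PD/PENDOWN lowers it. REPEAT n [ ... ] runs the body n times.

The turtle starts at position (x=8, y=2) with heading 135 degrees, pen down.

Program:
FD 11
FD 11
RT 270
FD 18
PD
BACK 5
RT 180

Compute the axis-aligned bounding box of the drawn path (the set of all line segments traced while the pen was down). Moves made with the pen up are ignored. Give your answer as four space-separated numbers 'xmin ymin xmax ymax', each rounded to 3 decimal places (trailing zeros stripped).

Executing turtle program step by step:
Start: pos=(8,2), heading=135, pen down
FD 11: (8,2) -> (0.222,9.778) [heading=135, draw]
FD 11: (0.222,9.778) -> (-7.556,17.556) [heading=135, draw]
RT 270: heading 135 -> 225
FD 18: (-7.556,17.556) -> (-20.284,4.828) [heading=225, draw]
PD: pen down
BK 5: (-20.284,4.828) -> (-16.749,8.364) [heading=225, draw]
RT 180: heading 225 -> 45
Final: pos=(-16.749,8.364), heading=45, 4 segment(s) drawn

Segment endpoints: x in {-20.284, -16.749, -7.556, 0.222, 8}, y in {2, 4.828, 8.364, 9.778, 17.556}
xmin=-20.284, ymin=2, xmax=8, ymax=17.556

Answer: -20.284 2 8 17.556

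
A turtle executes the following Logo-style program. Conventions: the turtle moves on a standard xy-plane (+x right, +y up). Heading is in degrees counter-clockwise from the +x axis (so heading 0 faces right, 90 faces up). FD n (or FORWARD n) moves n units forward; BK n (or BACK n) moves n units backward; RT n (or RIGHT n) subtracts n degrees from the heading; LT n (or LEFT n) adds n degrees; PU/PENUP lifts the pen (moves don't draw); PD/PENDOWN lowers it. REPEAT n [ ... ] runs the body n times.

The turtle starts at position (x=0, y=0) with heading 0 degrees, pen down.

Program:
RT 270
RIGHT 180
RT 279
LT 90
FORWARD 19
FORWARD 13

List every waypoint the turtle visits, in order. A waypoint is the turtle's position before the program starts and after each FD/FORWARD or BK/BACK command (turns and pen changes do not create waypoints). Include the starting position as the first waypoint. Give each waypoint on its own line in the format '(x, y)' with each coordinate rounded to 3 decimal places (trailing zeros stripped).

Executing turtle program step by step:
Start: pos=(0,0), heading=0, pen down
RT 270: heading 0 -> 90
RT 180: heading 90 -> 270
RT 279: heading 270 -> 351
LT 90: heading 351 -> 81
FD 19: (0,0) -> (2.972,18.766) [heading=81, draw]
FD 13: (2.972,18.766) -> (5.006,31.606) [heading=81, draw]
Final: pos=(5.006,31.606), heading=81, 2 segment(s) drawn
Waypoints (3 total):
(0, 0)
(2.972, 18.766)
(5.006, 31.606)

Answer: (0, 0)
(2.972, 18.766)
(5.006, 31.606)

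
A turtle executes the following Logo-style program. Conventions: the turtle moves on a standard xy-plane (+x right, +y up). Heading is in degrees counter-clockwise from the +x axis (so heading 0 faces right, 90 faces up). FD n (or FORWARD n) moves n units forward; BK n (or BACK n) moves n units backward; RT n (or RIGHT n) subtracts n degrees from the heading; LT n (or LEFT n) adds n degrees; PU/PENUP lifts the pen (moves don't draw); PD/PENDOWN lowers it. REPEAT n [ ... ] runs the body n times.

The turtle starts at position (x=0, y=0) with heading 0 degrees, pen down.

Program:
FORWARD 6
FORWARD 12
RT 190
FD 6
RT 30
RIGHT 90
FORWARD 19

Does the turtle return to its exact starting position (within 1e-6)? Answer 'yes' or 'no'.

Executing turtle program step by step:
Start: pos=(0,0), heading=0, pen down
FD 6: (0,0) -> (6,0) [heading=0, draw]
FD 12: (6,0) -> (18,0) [heading=0, draw]
RT 190: heading 0 -> 170
FD 6: (18,0) -> (12.091,1.042) [heading=170, draw]
RT 30: heading 170 -> 140
RT 90: heading 140 -> 50
FD 19: (12.091,1.042) -> (24.304,15.597) [heading=50, draw]
Final: pos=(24.304,15.597), heading=50, 4 segment(s) drawn

Start position: (0, 0)
Final position: (24.304, 15.597)
Distance = 28.878; >= 1e-6 -> NOT closed

Answer: no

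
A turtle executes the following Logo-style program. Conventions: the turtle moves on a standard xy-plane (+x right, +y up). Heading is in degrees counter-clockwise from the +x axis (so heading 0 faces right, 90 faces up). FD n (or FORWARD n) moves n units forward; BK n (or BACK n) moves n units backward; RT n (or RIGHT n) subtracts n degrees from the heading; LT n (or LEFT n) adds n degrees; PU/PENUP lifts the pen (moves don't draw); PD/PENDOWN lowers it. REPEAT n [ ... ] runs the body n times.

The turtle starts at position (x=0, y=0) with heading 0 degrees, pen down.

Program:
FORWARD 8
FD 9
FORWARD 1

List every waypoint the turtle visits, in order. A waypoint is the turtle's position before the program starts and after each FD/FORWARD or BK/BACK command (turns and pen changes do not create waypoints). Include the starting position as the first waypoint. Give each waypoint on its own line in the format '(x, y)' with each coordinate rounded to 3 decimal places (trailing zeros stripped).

Executing turtle program step by step:
Start: pos=(0,0), heading=0, pen down
FD 8: (0,0) -> (8,0) [heading=0, draw]
FD 9: (8,0) -> (17,0) [heading=0, draw]
FD 1: (17,0) -> (18,0) [heading=0, draw]
Final: pos=(18,0), heading=0, 3 segment(s) drawn
Waypoints (4 total):
(0, 0)
(8, 0)
(17, 0)
(18, 0)

Answer: (0, 0)
(8, 0)
(17, 0)
(18, 0)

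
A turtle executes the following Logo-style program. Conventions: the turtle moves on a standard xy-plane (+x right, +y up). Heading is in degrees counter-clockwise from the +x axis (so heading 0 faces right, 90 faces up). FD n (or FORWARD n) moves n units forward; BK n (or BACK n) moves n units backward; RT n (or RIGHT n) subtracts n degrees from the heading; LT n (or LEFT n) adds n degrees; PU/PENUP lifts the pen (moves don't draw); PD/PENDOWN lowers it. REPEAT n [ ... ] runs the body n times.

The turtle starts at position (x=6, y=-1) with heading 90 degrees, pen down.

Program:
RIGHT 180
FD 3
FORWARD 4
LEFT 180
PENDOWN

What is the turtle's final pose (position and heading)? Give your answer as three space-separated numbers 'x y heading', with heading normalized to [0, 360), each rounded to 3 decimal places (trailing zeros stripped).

Executing turtle program step by step:
Start: pos=(6,-1), heading=90, pen down
RT 180: heading 90 -> 270
FD 3: (6,-1) -> (6,-4) [heading=270, draw]
FD 4: (6,-4) -> (6,-8) [heading=270, draw]
LT 180: heading 270 -> 90
PD: pen down
Final: pos=(6,-8), heading=90, 2 segment(s) drawn

Answer: 6 -8 90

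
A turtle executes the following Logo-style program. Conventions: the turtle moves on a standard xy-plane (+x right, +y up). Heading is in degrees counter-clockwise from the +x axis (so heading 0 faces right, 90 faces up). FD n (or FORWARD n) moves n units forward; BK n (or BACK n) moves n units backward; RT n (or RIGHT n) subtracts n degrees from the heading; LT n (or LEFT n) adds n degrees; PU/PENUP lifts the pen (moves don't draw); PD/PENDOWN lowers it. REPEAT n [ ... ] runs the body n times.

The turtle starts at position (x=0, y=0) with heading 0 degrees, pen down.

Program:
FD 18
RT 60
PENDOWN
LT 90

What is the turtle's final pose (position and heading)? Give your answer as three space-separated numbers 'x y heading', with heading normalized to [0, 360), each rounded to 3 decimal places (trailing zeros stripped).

Executing turtle program step by step:
Start: pos=(0,0), heading=0, pen down
FD 18: (0,0) -> (18,0) [heading=0, draw]
RT 60: heading 0 -> 300
PD: pen down
LT 90: heading 300 -> 30
Final: pos=(18,0), heading=30, 1 segment(s) drawn

Answer: 18 0 30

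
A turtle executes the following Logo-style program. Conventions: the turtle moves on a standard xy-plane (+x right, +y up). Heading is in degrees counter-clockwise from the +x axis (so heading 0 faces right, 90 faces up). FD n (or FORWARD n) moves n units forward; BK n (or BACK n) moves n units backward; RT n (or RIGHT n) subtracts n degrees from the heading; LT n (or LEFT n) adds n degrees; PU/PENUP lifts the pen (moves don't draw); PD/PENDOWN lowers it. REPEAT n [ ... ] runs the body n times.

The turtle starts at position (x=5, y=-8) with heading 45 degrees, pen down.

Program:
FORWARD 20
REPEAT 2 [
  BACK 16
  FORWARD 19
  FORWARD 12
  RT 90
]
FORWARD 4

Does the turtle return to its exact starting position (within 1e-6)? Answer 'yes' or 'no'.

Answer: no

Derivation:
Executing turtle program step by step:
Start: pos=(5,-8), heading=45, pen down
FD 20: (5,-8) -> (19.142,6.142) [heading=45, draw]
REPEAT 2 [
  -- iteration 1/2 --
  BK 16: (19.142,6.142) -> (7.828,-5.172) [heading=45, draw]
  FD 19: (7.828,-5.172) -> (21.263,8.263) [heading=45, draw]
  FD 12: (21.263,8.263) -> (29.749,16.749) [heading=45, draw]
  RT 90: heading 45 -> 315
  -- iteration 2/2 --
  BK 16: (29.749,16.749) -> (18.435,28.062) [heading=315, draw]
  FD 19: (18.435,28.062) -> (31.87,14.627) [heading=315, draw]
  FD 12: (31.87,14.627) -> (40.355,6.142) [heading=315, draw]
  RT 90: heading 315 -> 225
]
FD 4: (40.355,6.142) -> (37.527,3.314) [heading=225, draw]
Final: pos=(37.527,3.314), heading=225, 8 segment(s) drawn

Start position: (5, -8)
Final position: (37.527, 3.314)
Distance = 34.438; >= 1e-6 -> NOT closed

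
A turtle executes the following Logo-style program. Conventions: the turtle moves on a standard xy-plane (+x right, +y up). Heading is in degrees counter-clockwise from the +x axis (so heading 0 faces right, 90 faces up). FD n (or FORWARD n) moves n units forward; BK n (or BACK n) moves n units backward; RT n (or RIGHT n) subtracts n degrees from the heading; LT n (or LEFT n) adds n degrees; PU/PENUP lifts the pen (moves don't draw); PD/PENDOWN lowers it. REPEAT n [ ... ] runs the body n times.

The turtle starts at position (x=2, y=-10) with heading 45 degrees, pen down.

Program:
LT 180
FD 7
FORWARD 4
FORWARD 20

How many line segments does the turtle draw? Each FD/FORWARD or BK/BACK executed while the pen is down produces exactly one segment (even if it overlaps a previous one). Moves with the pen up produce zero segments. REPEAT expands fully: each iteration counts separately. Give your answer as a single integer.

Executing turtle program step by step:
Start: pos=(2,-10), heading=45, pen down
LT 180: heading 45 -> 225
FD 7: (2,-10) -> (-2.95,-14.95) [heading=225, draw]
FD 4: (-2.95,-14.95) -> (-5.778,-17.778) [heading=225, draw]
FD 20: (-5.778,-17.778) -> (-19.92,-31.92) [heading=225, draw]
Final: pos=(-19.92,-31.92), heading=225, 3 segment(s) drawn
Segments drawn: 3

Answer: 3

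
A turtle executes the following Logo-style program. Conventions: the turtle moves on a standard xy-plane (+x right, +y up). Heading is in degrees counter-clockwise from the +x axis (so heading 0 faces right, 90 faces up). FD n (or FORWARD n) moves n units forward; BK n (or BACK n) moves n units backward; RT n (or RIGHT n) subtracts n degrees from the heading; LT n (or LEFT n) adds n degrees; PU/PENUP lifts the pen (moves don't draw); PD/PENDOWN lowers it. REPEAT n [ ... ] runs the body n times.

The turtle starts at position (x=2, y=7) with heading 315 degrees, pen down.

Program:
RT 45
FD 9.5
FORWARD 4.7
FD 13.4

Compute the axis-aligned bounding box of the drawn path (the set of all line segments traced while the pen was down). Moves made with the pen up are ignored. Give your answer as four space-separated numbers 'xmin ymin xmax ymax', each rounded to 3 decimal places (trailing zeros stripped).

Executing turtle program step by step:
Start: pos=(2,7), heading=315, pen down
RT 45: heading 315 -> 270
FD 9.5: (2,7) -> (2,-2.5) [heading=270, draw]
FD 4.7: (2,-2.5) -> (2,-7.2) [heading=270, draw]
FD 13.4: (2,-7.2) -> (2,-20.6) [heading=270, draw]
Final: pos=(2,-20.6), heading=270, 3 segment(s) drawn

Segment endpoints: x in {2, 2, 2, 2}, y in {-20.6, -7.2, -2.5, 7}
xmin=2, ymin=-20.6, xmax=2, ymax=7

Answer: 2 -20.6 2 7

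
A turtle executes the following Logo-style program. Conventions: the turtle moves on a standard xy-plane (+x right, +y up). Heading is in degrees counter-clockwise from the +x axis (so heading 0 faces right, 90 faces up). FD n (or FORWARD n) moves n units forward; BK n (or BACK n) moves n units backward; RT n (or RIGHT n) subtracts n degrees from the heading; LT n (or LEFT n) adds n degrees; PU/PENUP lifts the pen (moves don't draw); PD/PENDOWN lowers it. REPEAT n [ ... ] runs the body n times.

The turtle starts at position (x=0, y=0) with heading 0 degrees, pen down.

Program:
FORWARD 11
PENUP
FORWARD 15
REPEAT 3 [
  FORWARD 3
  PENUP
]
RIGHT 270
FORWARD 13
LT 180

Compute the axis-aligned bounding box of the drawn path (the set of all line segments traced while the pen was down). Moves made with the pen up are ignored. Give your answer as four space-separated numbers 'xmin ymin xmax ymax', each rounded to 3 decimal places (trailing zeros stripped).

Answer: 0 0 11 0

Derivation:
Executing turtle program step by step:
Start: pos=(0,0), heading=0, pen down
FD 11: (0,0) -> (11,0) [heading=0, draw]
PU: pen up
FD 15: (11,0) -> (26,0) [heading=0, move]
REPEAT 3 [
  -- iteration 1/3 --
  FD 3: (26,0) -> (29,0) [heading=0, move]
  PU: pen up
  -- iteration 2/3 --
  FD 3: (29,0) -> (32,0) [heading=0, move]
  PU: pen up
  -- iteration 3/3 --
  FD 3: (32,0) -> (35,0) [heading=0, move]
  PU: pen up
]
RT 270: heading 0 -> 90
FD 13: (35,0) -> (35,13) [heading=90, move]
LT 180: heading 90 -> 270
Final: pos=(35,13), heading=270, 1 segment(s) drawn

Segment endpoints: x in {0, 11}, y in {0}
xmin=0, ymin=0, xmax=11, ymax=0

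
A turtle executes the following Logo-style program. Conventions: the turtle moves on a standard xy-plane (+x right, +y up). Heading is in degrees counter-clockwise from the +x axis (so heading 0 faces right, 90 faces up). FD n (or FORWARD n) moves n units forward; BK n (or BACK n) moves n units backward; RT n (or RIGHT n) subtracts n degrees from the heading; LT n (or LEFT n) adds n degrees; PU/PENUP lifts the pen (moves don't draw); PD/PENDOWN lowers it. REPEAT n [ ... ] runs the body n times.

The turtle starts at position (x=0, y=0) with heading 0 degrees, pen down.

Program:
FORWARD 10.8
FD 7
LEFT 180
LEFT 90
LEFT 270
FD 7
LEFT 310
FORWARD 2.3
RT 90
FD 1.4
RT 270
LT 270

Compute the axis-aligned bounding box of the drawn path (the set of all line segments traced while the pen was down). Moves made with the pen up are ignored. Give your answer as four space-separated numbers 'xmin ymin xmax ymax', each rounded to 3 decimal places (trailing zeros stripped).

Answer: 0 0 17.8 2.662

Derivation:
Executing turtle program step by step:
Start: pos=(0,0), heading=0, pen down
FD 10.8: (0,0) -> (10.8,0) [heading=0, draw]
FD 7: (10.8,0) -> (17.8,0) [heading=0, draw]
LT 180: heading 0 -> 180
LT 90: heading 180 -> 270
LT 270: heading 270 -> 180
FD 7: (17.8,0) -> (10.8,0) [heading=180, draw]
LT 310: heading 180 -> 130
FD 2.3: (10.8,0) -> (9.322,1.762) [heading=130, draw]
RT 90: heading 130 -> 40
FD 1.4: (9.322,1.762) -> (10.394,2.662) [heading=40, draw]
RT 270: heading 40 -> 130
LT 270: heading 130 -> 40
Final: pos=(10.394,2.662), heading=40, 5 segment(s) drawn

Segment endpoints: x in {0, 9.322, 10.394, 10.8, 17.8}, y in {0, 0, 1.762, 2.662}
xmin=0, ymin=0, xmax=17.8, ymax=2.662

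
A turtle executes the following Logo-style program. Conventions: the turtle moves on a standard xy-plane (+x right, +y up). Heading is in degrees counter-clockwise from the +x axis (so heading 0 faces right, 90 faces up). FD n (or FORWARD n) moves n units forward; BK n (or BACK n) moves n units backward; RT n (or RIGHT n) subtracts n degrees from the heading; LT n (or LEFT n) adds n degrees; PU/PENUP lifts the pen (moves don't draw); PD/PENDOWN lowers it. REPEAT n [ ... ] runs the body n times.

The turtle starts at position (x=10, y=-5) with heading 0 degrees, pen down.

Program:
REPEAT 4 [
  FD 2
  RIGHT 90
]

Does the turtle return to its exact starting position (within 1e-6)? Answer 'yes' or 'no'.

Answer: yes

Derivation:
Executing turtle program step by step:
Start: pos=(10,-5), heading=0, pen down
REPEAT 4 [
  -- iteration 1/4 --
  FD 2: (10,-5) -> (12,-5) [heading=0, draw]
  RT 90: heading 0 -> 270
  -- iteration 2/4 --
  FD 2: (12,-5) -> (12,-7) [heading=270, draw]
  RT 90: heading 270 -> 180
  -- iteration 3/4 --
  FD 2: (12,-7) -> (10,-7) [heading=180, draw]
  RT 90: heading 180 -> 90
  -- iteration 4/4 --
  FD 2: (10,-7) -> (10,-5) [heading=90, draw]
  RT 90: heading 90 -> 0
]
Final: pos=(10,-5), heading=0, 4 segment(s) drawn

Start position: (10, -5)
Final position: (10, -5)
Distance = 0; < 1e-6 -> CLOSED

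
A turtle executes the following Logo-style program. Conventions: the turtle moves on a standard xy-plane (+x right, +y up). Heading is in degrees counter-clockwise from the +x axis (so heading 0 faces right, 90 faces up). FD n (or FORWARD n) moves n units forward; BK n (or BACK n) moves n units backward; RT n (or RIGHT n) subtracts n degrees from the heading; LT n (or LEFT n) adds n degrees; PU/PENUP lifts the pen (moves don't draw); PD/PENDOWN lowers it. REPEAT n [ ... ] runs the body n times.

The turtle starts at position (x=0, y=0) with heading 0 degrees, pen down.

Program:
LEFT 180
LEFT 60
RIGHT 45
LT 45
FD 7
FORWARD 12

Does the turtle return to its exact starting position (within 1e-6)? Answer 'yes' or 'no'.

Answer: no

Derivation:
Executing turtle program step by step:
Start: pos=(0,0), heading=0, pen down
LT 180: heading 0 -> 180
LT 60: heading 180 -> 240
RT 45: heading 240 -> 195
LT 45: heading 195 -> 240
FD 7: (0,0) -> (-3.5,-6.062) [heading=240, draw]
FD 12: (-3.5,-6.062) -> (-9.5,-16.454) [heading=240, draw]
Final: pos=(-9.5,-16.454), heading=240, 2 segment(s) drawn

Start position: (0, 0)
Final position: (-9.5, -16.454)
Distance = 19; >= 1e-6 -> NOT closed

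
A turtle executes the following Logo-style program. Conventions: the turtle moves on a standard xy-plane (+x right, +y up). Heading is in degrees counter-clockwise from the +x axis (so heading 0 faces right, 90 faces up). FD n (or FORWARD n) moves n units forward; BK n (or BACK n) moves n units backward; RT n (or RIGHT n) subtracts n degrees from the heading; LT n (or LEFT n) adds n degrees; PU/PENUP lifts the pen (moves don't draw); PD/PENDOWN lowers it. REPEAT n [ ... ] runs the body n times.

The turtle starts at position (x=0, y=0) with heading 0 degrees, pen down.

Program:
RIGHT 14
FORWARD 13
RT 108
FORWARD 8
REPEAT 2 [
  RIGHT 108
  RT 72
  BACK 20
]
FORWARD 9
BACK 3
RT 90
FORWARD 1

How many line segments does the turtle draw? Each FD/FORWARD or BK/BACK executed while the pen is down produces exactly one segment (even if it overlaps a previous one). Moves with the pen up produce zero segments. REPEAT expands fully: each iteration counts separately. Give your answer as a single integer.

Answer: 7

Derivation:
Executing turtle program step by step:
Start: pos=(0,0), heading=0, pen down
RT 14: heading 0 -> 346
FD 13: (0,0) -> (12.614,-3.145) [heading=346, draw]
RT 108: heading 346 -> 238
FD 8: (12.614,-3.145) -> (8.374,-9.929) [heading=238, draw]
REPEAT 2 [
  -- iteration 1/2 --
  RT 108: heading 238 -> 130
  RT 72: heading 130 -> 58
  BK 20: (8.374,-9.929) -> (-2.224,-26.89) [heading=58, draw]
  -- iteration 2/2 --
  RT 108: heading 58 -> 310
  RT 72: heading 310 -> 238
  BK 20: (-2.224,-26.89) -> (8.374,-9.929) [heading=238, draw]
]
FD 9: (8.374,-9.929) -> (3.605,-17.562) [heading=238, draw]
BK 3: (3.605,-17.562) -> (5.195,-15.018) [heading=238, draw]
RT 90: heading 238 -> 148
FD 1: (5.195,-15.018) -> (4.347,-14.488) [heading=148, draw]
Final: pos=(4.347,-14.488), heading=148, 7 segment(s) drawn
Segments drawn: 7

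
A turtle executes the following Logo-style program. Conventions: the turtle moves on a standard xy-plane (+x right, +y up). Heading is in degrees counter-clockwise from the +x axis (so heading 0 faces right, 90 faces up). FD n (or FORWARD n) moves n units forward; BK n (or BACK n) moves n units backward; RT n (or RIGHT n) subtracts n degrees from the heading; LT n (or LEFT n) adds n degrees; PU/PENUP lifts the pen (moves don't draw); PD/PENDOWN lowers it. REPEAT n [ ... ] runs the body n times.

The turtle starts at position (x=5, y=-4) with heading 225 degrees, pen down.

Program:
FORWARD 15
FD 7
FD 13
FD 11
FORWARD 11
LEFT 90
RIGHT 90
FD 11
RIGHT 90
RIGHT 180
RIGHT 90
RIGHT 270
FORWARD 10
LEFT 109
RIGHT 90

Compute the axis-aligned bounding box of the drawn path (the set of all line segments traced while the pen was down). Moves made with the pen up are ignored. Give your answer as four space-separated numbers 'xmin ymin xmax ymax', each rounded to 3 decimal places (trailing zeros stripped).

Answer: -43.083 -59.154 5 -4

Derivation:
Executing turtle program step by step:
Start: pos=(5,-4), heading=225, pen down
FD 15: (5,-4) -> (-5.607,-14.607) [heading=225, draw]
FD 7: (-5.607,-14.607) -> (-10.556,-19.556) [heading=225, draw]
FD 13: (-10.556,-19.556) -> (-19.749,-28.749) [heading=225, draw]
FD 11: (-19.749,-28.749) -> (-27.527,-36.527) [heading=225, draw]
FD 11: (-27.527,-36.527) -> (-35.305,-44.305) [heading=225, draw]
LT 90: heading 225 -> 315
RT 90: heading 315 -> 225
FD 11: (-35.305,-44.305) -> (-43.083,-52.083) [heading=225, draw]
RT 90: heading 225 -> 135
RT 180: heading 135 -> 315
RT 90: heading 315 -> 225
RT 270: heading 225 -> 315
FD 10: (-43.083,-52.083) -> (-36.012,-59.154) [heading=315, draw]
LT 109: heading 315 -> 64
RT 90: heading 64 -> 334
Final: pos=(-36.012,-59.154), heading=334, 7 segment(s) drawn

Segment endpoints: x in {-43.083, -36.012, -35.305, -27.527, -19.749, -10.556, -5.607, 5}, y in {-59.154, -52.083, -44.305, -36.527, -28.749, -19.556, -14.607, -4}
xmin=-43.083, ymin=-59.154, xmax=5, ymax=-4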